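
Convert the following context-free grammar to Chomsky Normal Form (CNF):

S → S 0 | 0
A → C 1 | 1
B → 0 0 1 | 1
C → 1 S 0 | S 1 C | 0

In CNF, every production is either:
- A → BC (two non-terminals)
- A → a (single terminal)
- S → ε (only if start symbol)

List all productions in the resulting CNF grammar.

T0 → 0; S → 0; T1 → 1; A → 1; B → 1; C → 0; S → S T0; A → C T1; B → T0 X0; X0 → T0 T1; C → T1 X1; X1 → S T0; C → S X2; X2 → T1 C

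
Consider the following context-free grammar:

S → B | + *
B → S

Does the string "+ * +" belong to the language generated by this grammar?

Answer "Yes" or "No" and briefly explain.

No - no valid derivation exists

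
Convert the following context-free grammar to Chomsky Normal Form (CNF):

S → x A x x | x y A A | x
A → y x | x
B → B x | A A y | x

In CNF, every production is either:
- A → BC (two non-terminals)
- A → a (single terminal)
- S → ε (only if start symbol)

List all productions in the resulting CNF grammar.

TX → x; TY → y; S → x; A → x; B → x; S → TX X0; X0 → A X1; X1 → TX TX; S → TX X2; X2 → TY X3; X3 → A A; A → TY TX; B → B TX; B → A X4; X4 → A TY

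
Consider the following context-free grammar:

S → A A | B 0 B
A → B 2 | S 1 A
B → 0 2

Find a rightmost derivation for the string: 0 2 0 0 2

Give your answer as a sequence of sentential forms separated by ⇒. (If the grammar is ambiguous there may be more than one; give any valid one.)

S ⇒ B 0 B ⇒ B 0 0 2 ⇒ 0 2 0 0 2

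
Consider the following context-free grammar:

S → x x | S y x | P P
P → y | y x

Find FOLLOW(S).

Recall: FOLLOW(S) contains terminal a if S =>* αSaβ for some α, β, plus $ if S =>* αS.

We compute FOLLOW(S) using the standard algorithm.
FOLLOW(S) starts with {$}.
FIRST(P) = {y}
FIRST(S) = {x, y}
FOLLOW(P) = {$, y}
FOLLOW(S) = {$, y}
Therefore, FOLLOW(S) = {$, y}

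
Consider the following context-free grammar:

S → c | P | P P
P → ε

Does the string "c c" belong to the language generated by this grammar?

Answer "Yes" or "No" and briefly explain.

No - no valid derivation exists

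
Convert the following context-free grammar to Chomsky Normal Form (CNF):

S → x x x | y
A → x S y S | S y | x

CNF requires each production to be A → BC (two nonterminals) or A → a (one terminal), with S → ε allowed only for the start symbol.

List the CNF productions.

TX → x; S → y; TY → y; A → x; S → TX X0; X0 → TX TX; A → TX X1; X1 → S X2; X2 → TY S; A → S TY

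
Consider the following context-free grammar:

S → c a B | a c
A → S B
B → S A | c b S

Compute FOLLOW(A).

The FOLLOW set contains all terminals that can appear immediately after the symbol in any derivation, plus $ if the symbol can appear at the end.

We compute FOLLOW(A) using the standard algorithm.
FOLLOW(S) starts with {$}.
FIRST(A) = {a, c}
FIRST(B) = {a, c}
FIRST(S) = {a, c}
FOLLOW(A) = {$, a, c}
FOLLOW(B) = {$, a, c}
FOLLOW(S) = {$, a, c}
Therefore, FOLLOW(A) = {$, a, c}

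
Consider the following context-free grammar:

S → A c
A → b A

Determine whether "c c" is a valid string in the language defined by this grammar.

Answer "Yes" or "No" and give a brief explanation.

No - no valid derivation exists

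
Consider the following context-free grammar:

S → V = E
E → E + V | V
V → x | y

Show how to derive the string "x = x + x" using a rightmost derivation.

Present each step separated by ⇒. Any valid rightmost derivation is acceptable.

S ⇒ V = E ⇒ V = E + V ⇒ V = E + x ⇒ V = V + x ⇒ V = x + x ⇒ x = x + x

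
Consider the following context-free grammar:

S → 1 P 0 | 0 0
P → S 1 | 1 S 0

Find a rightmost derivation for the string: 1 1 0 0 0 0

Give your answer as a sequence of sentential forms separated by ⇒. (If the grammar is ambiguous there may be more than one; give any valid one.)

S ⇒ 1 P 0 ⇒ 1 1 S 0 0 ⇒ 1 1 0 0 0 0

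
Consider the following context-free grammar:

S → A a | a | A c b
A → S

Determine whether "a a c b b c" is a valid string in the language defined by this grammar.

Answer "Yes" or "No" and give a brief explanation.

No - no valid derivation exists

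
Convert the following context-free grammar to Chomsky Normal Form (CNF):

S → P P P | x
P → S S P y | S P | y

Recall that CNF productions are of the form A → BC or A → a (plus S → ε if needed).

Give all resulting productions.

S → x; TY → y; P → y; S → P X0; X0 → P P; P → S X1; X1 → S X2; X2 → P TY; P → S P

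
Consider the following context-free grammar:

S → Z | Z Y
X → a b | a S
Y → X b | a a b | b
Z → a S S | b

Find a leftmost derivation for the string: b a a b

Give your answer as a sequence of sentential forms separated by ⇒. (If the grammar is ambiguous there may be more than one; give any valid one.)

S ⇒ Z Y ⇒ b Y ⇒ b a a b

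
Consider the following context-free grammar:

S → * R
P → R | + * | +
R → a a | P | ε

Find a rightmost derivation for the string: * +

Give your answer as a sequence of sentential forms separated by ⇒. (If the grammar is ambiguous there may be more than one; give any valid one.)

S ⇒ * R ⇒ * P ⇒ * +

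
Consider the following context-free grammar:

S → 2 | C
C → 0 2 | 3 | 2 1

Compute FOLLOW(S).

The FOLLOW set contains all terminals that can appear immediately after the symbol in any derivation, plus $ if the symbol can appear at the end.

We compute FOLLOW(S) using the standard algorithm.
FOLLOW(S) starts with {$}.
FIRST(C) = {0, 2, 3}
FIRST(S) = {0, 2, 3}
FOLLOW(C) = {$}
FOLLOW(S) = {$}
Therefore, FOLLOW(S) = {$}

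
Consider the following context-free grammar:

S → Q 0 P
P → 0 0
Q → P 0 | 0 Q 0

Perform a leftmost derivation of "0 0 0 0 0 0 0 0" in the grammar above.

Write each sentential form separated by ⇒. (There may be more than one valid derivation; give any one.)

S ⇒ Q 0 P ⇒ 0 Q 0 0 P ⇒ 0 P 0 0 0 P ⇒ 0 0 0 0 0 0 P ⇒ 0 0 0 0 0 0 0 0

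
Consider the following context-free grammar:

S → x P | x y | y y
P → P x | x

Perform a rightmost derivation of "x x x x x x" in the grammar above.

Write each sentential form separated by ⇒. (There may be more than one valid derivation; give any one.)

S ⇒ x P ⇒ x P x ⇒ x P x x ⇒ x P x x x ⇒ x P x x x x ⇒ x x x x x x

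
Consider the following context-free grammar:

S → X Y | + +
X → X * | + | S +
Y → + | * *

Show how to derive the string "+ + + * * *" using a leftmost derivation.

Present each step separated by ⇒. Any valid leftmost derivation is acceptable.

S ⇒ X Y ⇒ X * Y ⇒ S + * Y ⇒ + + + * Y ⇒ + + + * * *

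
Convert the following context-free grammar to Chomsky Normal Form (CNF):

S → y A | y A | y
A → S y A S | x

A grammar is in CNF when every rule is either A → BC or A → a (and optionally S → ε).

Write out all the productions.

TY → y; S → y; A → x; S → TY A; S → TY A; A → S X0; X0 → TY X1; X1 → A S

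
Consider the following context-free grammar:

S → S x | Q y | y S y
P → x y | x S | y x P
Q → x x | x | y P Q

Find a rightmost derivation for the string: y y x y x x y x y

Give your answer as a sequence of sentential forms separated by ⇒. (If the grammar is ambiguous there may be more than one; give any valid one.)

S ⇒ Q y ⇒ y P Q y ⇒ y P x y ⇒ y y x P x y ⇒ y y x y x P x y ⇒ y y x y x x y x y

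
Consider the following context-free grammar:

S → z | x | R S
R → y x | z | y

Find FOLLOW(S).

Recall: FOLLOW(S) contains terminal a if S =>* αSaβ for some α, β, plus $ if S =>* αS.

We compute FOLLOW(S) using the standard algorithm.
FOLLOW(S) starts with {$}.
FIRST(R) = {y, z}
FIRST(S) = {x, y, z}
FOLLOW(R) = {x, y, z}
FOLLOW(S) = {$}
Therefore, FOLLOW(S) = {$}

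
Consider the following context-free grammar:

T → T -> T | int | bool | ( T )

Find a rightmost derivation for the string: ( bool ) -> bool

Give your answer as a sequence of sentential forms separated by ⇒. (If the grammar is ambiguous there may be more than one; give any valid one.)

T ⇒ T -> T ⇒ T -> bool ⇒ ( T ) -> bool ⇒ ( bool ) -> bool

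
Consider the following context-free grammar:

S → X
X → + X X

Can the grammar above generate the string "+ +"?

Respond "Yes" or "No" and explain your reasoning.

No - no valid derivation exists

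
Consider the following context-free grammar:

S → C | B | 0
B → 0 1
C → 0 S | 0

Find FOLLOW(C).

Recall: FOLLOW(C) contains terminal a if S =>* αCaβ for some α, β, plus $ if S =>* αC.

We compute FOLLOW(C) using the standard algorithm.
FOLLOW(S) starts with {$}.
FIRST(B) = {0}
FIRST(C) = {0}
FIRST(S) = {0}
FOLLOW(B) = {$}
FOLLOW(C) = {$}
FOLLOW(S) = {$}
Therefore, FOLLOW(C) = {$}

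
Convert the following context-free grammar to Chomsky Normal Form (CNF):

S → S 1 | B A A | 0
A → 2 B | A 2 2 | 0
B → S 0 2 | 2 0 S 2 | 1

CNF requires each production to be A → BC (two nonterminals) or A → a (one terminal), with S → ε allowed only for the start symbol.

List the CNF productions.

T1 → 1; S → 0; T2 → 2; A → 0; T0 → 0; B → 1; S → S T1; S → B X0; X0 → A A; A → T2 B; A → A X1; X1 → T2 T2; B → S X2; X2 → T0 T2; B → T2 X3; X3 → T0 X4; X4 → S T2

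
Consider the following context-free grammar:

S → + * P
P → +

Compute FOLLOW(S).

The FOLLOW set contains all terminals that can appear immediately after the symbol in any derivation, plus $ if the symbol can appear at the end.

We compute FOLLOW(S) using the standard algorithm.
FOLLOW(S) starts with {$}.
FIRST(P) = {+}
FIRST(S) = {+}
FOLLOW(P) = {$}
FOLLOW(S) = {$}
Therefore, FOLLOW(S) = {$}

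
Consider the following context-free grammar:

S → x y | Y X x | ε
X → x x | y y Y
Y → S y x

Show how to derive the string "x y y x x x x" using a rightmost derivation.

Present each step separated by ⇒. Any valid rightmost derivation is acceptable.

S ⇒ Y X x ⇒ Y x x x ⇒ S y x x x x ⇒ x y y x x x x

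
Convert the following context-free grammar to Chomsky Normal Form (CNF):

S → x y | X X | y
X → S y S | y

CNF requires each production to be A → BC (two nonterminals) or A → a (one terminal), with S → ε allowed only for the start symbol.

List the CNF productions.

TX → x; TY → y; S → y; X → y; S → TX TY; S → X X; X → S X0; X0 → TY S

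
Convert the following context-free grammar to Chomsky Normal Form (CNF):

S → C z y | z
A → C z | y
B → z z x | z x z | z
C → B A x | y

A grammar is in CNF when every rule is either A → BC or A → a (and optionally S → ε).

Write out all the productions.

TZ → z; TY → y; S → z; A → y; TX → x; B → z; C → y; S → C X0; X0 → TZ TY; A → C TZ; B → TZ X1; X1 → TZ TX; B → TZ X2; X2 → TX TZ; C → B X3; X3 → A TX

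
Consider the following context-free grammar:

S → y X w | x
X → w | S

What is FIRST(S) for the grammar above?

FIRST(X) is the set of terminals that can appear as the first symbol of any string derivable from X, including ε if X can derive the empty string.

We compute FIRST(S) using the standard algorithm.
FIRST(S) = {x, y}
FIRST(X) = {w, x, y}
Therefore, FIRST(S) = {x, y}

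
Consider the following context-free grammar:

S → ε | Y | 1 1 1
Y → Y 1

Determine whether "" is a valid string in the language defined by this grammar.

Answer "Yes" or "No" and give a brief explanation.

Yes - a valid derivation exists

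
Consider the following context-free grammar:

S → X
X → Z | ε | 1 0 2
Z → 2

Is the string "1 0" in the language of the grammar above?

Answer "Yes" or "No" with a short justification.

No - no valid derivation exists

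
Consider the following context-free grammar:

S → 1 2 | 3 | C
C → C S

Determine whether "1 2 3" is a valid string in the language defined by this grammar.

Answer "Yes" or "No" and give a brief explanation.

No - no valid derivation exists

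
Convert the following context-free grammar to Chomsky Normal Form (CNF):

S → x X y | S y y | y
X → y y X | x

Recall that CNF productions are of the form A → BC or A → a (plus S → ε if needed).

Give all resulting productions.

TX → x; TY → y; S → y; X → x; S → TX X0; X0 → X TY; S → S X1; X1 → TY TY; X → TY X2; X2 → TY X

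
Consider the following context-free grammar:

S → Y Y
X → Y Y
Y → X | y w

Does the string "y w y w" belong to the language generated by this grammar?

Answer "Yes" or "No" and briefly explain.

Yes - a valid derivation exists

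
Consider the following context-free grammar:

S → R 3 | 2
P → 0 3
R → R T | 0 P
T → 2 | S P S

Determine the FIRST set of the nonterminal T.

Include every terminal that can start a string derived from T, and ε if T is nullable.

We compute FIRST(T) using the standard algorithm.
FIRST(P) = {0}
FIRST(R) = {0}
FIRST(S) = {0, 2}
FIRST(T) = {0, 2}
Therefore, FIRST(T) = {0, 2}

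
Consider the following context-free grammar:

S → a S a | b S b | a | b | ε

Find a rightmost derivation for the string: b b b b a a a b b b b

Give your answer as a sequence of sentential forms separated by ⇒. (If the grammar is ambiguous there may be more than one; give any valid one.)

S ⇒ b S b ⇒ b b S b b ⇒ b b b S b b b ⇒ b b b b S b b b b ⇒ b b b b a S a b b b b ⇒ b b b b a a a b b b b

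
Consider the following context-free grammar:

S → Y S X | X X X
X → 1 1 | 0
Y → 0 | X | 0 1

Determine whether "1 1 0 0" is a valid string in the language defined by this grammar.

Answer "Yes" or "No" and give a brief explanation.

Yes - a valid derivation exists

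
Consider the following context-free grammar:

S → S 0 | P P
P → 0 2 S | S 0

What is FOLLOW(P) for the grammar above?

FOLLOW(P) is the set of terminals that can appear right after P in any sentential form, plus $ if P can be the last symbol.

We compute FOLLOW(P) using the standard algorithm.
FOLLOW(S) starts with {$}.
FIRST(P) = {0}
FIRST(S) = {0}
FOLLOW(P) = {$, 0}
FOLLOW(S) = {$, 0}
Therefore, FOLLOW(P) = {$, 0}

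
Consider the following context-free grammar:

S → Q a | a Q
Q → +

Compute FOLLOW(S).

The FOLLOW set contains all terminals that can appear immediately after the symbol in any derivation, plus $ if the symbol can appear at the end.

We compute FOLLOW(S) using the standard algorithm.
FOLLOW(S) starts with {$}.
FIRST(Q) = {+}
FIRST(S) = {+, a}
FOLLOW(Q) = {$, a}
FOLLOW(S) = {$}
Therefore, FOLLOW(S) = {$}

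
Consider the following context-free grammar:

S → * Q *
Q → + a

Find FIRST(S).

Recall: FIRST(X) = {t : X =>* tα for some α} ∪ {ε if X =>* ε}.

We compute FIRST(S) using the standard algorithm.
FIRST(Q) = {+}
FIRST(S) = {*}
Therefore, FIRST(S) = {*}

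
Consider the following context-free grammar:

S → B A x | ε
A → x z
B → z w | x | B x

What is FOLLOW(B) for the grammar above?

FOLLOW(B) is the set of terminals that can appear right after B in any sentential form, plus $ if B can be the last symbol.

We compute FOLLOW(B) using the standard algorithm.
FOLLOW(S) starts with {$}.
FIRST(A) = {x}
FIRST(B) = {x, z}
FIRST(S) = {x, z, ε}
FOLLOW(A) = {x}
FOLLOW(B) = {x}
FOLLOW(S) = {$}
Therefore, FOLLOW(B) = {x}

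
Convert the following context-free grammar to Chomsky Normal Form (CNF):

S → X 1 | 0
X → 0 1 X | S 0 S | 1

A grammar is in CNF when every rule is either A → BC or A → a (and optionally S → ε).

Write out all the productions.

T1 → 1; S → 0; T0 → 0; X → 1; S → X T1; X → T0 X0; X0 → T1 X; X → S X1; X1 → T0 S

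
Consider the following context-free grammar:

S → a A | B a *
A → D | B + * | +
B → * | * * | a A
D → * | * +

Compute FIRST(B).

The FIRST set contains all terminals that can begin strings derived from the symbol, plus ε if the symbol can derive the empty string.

We compute FIRST(B) using the standard algorithm.
FIRST(A) = {*, +, a}
FIRST(B) = {*, a}
FIRST(D) = {*}
FIRST(S) = {*, a}
Therefore, FIRST(B) = {*, a}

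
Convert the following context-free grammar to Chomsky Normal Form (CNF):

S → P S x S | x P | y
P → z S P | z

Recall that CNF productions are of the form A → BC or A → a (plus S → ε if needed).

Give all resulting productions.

TX → x; S → y; TZ → z; P → z; S → P X0; X0 → S X1; X1 → TX S; S → TX P; P → TZ X2; X2 → S P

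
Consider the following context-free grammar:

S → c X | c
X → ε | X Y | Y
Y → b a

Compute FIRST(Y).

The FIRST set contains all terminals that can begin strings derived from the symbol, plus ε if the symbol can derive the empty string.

We compute FIRST(Y) using the standard algorithm.
FIRST(S) = {c}
FIRST(X) = {b, ε}
FIRST(Y) = {b}
Therefore, FIRST(Y) = {b}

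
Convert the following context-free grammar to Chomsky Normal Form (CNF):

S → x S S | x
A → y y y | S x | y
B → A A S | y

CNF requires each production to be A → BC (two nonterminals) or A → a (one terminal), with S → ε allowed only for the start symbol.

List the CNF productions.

TX → x; S → x; TY → y; A → y; B → y; S → TX X0; X0 → S S; A → TY X1; X1 → TY TY; A → S TX; B → A X2; X2 → A S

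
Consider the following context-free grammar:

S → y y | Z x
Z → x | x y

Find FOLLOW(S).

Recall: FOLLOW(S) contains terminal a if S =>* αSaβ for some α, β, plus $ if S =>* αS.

We compute FOLLOW(S) using the standard algorithm.
FOLLOW(S) starts with {$}.
FIRST(S) = {x, y}
FIRST(Z) = {x}
FOLLOW(S) = {$}
FOLLOW(Z) = {x}
Therefore, FOLLOW(S) = {$}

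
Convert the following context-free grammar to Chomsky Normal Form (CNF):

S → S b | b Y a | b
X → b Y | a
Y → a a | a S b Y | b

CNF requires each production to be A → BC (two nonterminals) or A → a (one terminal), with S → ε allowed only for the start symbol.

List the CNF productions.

TB → b; TA → a; S → b; X → a; Y → b; S → S TB; S → TB X0; X0 → Y TA; X → TB Y; Y → TA TA; Y → TA X1; X1 → S X2; X2 → TB Y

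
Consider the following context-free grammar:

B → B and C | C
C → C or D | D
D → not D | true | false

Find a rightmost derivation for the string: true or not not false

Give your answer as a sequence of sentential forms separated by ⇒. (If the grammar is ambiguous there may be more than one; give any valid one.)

B ⇒ C ⇒ C or D ⇒ C or not D ⇒ C or not not D ⇒ C or not not false ⇒ D or not not false ⇒ true or not not false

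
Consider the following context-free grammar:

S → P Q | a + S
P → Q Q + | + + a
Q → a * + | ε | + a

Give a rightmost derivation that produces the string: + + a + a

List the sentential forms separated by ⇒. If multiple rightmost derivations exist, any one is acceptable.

S ⇒ P Q ⇒ P + a ⇒ + + a + a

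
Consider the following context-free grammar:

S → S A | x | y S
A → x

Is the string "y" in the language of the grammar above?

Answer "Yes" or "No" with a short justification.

No - no valid derivation exists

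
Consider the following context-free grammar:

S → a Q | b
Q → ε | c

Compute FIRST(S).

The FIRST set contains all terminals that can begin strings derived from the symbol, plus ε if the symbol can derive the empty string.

We compute FIRST(S) using the standard algorithm.
FIRST(Q) = {c, ε}
FIRST(S) = {a, b}
Therefore, FIRST(S) = {a, b}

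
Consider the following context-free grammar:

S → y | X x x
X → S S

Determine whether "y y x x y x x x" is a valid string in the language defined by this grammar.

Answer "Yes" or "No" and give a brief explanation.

No - no valid derivation exists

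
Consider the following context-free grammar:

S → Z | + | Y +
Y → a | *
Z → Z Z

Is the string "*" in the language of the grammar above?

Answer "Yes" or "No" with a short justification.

No - no valid derivation exists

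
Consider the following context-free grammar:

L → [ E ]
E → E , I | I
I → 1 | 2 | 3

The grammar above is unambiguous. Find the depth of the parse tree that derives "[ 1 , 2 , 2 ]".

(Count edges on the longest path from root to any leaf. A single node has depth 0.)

5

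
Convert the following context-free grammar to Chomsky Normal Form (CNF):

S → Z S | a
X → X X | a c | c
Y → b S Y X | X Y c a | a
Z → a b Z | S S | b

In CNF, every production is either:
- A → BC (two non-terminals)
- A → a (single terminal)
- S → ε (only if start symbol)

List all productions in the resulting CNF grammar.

S → a; TA → a; TC → c; X → c; TB → b; Y → a; Z → b; S → Z S; X → X X; X → TA TC; Y → TB X0; X0 → S X1; X1 → Y X; Y → X X2; X2 → Y X3; X3 → TC TA; Z → TA X4; X4 → TB Z; Z → S S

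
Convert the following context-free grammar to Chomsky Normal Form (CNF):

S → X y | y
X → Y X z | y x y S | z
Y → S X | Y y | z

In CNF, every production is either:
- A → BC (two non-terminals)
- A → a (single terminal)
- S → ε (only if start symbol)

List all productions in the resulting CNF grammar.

TY → y; S → y; TZ → z; TX → x; X → z; Y → z; S → X TY; X → Y X0; X0 → X TZ; X → TY X1; X1 → TX X2; X2 → TY S; Y → S X; Y → Y TY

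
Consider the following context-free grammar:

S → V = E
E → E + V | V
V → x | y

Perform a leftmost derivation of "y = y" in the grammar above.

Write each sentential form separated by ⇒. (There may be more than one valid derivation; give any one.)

S ⇒ V = E ⇒ y = E ⇒ y = V ⇒ y = y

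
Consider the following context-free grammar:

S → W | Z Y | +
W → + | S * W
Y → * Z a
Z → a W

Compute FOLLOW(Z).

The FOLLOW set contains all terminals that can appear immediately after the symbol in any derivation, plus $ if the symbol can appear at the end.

We compute FOLLOW(Z) using the standard algorithm.
FOLLOW(S) starts with {$}.
FIRST(S) = {+, a}
FIRST(W) = {+, a}
FIRST(Y) = {*}
FIRST(Z) = {a}
FOLLOW(S) = {$, *}
FOLLOW(W) = {$, *, a}
FOLLOW(Y) = {$, *}
FOLLOW(Z) = {*, a}
Therefore, FOLLOW(Z) = {*, a}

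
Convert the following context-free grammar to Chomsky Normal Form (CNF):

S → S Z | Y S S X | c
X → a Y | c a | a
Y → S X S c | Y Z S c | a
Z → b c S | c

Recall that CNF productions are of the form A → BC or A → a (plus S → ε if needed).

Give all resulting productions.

S → c; TA → a; TC → c; X → a; Y → a; TB → b; Z → c; S → S Z; S → Y X0; X0 → S X1; X1 → S X; X → TA Y; X → TC TA; Y → S X2; X2 → X X3; X3 → S TC; Y → Y X4; X4 → Z X5; X5 → S TC; Z → TB X6; X6 → TC S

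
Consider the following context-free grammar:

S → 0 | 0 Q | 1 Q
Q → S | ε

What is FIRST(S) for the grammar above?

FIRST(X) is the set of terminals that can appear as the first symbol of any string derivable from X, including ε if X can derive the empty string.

We compute FIRST(S) using the standard algorithm.
FIRST(Q) = {0, 1, ε}
FIRST(S) = {0, 1}
Therefore, FIRST(S) = {0, 1}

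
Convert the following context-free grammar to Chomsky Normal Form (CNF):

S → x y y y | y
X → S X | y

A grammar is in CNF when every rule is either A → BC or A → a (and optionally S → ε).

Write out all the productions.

TX → x; TY → y; S → y; X → y; S → TX X0; X0 → TY X1; X1 → TY TY; X → S X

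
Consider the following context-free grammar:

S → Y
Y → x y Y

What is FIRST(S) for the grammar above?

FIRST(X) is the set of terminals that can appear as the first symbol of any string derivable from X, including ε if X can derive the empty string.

We compute FIRST(S) using the standard algorithm.
FIRST(S) = {x}
FIRST(Y) = {x}
Therefore, FIRST(S) = {x}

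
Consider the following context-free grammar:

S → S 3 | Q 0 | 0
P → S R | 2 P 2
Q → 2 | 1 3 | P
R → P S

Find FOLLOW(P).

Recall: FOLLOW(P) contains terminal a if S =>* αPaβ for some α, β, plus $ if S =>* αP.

We compute FOLLOW(P) using the standard algorithm.
FOLLOW(S) starts with {$}.
FIRST(P) = {0, 1, 2}
FIRST(Q) = {0, 1, 2}
FIRST(R) = {0, 1, 2}
FIRST(S) = {0, 1, 2}
FOLLOW(P) = {0, 1, 2}
FOLLOW(Q) = {0}
FOLLOW(R) = {0, 1, 2}
FOLLOW(S) = {$, 0, 1, 2, 3}
Therefore, FOLLOW(P) = {0, 1, 2}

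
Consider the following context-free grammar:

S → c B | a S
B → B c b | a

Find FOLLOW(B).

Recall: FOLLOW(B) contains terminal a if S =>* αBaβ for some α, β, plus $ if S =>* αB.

We compute FOLLOW(B) using the standard algorithm.
FOLLOW(S) starts with {$}.
FIRST(B) = {a}
FIRST(S) = {a, c}
FOLLOW(B) = {$, c}
FOLLOW(S) = {$}
Therefore, FOLLOW(B) = {$, c}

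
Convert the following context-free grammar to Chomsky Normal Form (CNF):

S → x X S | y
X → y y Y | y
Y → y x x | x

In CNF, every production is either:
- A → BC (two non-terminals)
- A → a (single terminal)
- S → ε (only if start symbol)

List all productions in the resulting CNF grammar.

TX → x; S → y; TY → y; X → y; Y → x; S → TX X0; X0 → X S; X → TY X1; X1 → TY Y; Y → TY X2; X2 → TX TX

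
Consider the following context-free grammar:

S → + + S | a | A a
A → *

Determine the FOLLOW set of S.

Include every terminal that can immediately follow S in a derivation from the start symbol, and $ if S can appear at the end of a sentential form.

We compute FOLLOW(S) using the standard algorithm.
FOLLOW(S) starts with {$}.
FIRST(A) = {*}
FIRST(S) = {*, +, a}
FOLLOW(A) = {a}
FOLLOW(S) = {$}
Therefore, FOLLOW(S) = {$}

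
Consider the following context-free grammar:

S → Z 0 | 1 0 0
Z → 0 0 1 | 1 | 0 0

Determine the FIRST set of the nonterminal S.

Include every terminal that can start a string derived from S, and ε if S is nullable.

We compute FIRST(S) using the standard algorithm.
FIRST(S) = {0, 1}
FIRST(Z) = {0, 1}
Therefore, FIRST(S) = {0, 1}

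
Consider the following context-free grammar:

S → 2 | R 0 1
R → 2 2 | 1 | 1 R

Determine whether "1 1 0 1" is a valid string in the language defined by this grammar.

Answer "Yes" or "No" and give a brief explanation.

Yes - a valid derivation exists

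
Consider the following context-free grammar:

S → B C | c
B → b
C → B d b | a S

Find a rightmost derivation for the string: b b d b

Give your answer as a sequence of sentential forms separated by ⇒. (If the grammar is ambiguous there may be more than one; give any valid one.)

S ⇒ B C ⇒ B B d b ⇒ B b d b ⇒ b b d b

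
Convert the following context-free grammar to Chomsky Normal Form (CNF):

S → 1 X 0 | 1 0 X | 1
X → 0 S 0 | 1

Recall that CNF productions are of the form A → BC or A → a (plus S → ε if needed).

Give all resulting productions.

T1 → 1; T0 → 0; S → 1; X → 1; S → T1 X0; X0 → X T0; S → T1 X1; X1 → T0 X; X → T0 X2; X2 → S T0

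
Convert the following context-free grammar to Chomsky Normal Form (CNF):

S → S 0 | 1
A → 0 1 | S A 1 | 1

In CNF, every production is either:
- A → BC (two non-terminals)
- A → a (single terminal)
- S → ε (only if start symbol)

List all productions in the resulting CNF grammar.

T0 → 0; S → 1; T1 → 1; A → 1; S → S T0; A → T0 T1; A → S X0; X0 → A T1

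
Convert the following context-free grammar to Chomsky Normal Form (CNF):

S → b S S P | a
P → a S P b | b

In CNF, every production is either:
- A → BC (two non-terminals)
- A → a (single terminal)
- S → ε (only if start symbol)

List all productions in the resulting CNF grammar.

TB → b; S → a; TA → a; P → b; S → TB X0; X0 → S X1; X1 → S P; P → TA X2; X2 → S X3; X3 → P TB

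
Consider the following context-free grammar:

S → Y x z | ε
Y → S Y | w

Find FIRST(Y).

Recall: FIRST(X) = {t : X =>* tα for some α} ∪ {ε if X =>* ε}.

We compute FIRST(Y) using the standard algorithm.
FIRST(S) = {w, ε}
FIRST(Y) = {w}
Therefore, FIRST(Y) = {w}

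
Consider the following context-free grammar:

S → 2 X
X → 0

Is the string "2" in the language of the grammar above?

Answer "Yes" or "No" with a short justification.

No - no valid derivation exists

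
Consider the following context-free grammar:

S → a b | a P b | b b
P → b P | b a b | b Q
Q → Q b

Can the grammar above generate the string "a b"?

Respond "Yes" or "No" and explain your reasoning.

Yes - a valid derivation exists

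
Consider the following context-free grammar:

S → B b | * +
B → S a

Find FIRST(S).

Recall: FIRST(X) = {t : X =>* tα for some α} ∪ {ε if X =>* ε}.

We compute FIRST(S) using the standard algorithm.
FIRST(B) = {*}
FIRST(S) = {*}
Therefore, FIRST(S) = {*}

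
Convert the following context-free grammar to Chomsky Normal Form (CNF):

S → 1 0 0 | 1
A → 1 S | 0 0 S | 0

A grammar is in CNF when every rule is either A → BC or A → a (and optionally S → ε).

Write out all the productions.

T1 → 1; T0 → 0; S → 1; A → 0; S → T1 X0; X0 → T0 T0; A → T1 S; A → T0 X1; X1 → T0 S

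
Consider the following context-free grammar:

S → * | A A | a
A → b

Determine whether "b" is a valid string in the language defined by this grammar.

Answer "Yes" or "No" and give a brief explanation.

No - no valid derivation exists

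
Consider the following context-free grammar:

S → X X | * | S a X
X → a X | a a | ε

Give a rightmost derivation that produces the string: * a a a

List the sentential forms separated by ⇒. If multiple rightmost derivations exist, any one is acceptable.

S ⇒ S a X ⇒ S a a a ⇒ * a a a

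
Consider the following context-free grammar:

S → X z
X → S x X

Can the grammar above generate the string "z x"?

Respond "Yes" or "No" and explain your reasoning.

No - no valid derivation exists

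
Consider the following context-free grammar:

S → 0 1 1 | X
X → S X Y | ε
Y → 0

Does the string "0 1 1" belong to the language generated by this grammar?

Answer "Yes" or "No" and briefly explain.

Yes - a valid derivation exists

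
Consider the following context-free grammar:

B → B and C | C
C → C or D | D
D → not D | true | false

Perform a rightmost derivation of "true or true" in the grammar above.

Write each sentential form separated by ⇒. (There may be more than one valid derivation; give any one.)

B ⇒ C ⇒ C or D ⇒ C or true ⇒ D or true ⇒ true or true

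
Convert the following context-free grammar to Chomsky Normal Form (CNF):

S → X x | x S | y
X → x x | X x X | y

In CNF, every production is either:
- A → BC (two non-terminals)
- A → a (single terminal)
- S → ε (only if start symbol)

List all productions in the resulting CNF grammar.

TX → x; S → y; X → y; S → X TX; S → TX S; X → TX TX; X → X X0; X0 → TX X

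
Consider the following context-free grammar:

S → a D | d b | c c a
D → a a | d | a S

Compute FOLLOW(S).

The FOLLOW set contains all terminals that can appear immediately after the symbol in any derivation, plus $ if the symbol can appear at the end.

We compute FOLLOW(S) using the standard algorithm.
FOLLOW(S) starts with {$}.
FIRST(D) = {a, d}
FIRST(S) = {a, c, d}
FOLLOW(D) = {$}
FOLLOW(S) = {$}
Therefore, FOLLOW(S) = {$}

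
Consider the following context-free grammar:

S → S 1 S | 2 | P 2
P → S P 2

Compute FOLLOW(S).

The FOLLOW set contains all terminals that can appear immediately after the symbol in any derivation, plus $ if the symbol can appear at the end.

We compute FOLLOW(S) using the standard algorithm.
FOLLOW(S) starts with {$}.
FIRST(P) = {2}
FIRST(S) = {2}
FOLLOW(P) = {2}
FOLLOW(S) = {$, 1, 2}
Therefore, FOLLOW(S) = {$, 1, 2}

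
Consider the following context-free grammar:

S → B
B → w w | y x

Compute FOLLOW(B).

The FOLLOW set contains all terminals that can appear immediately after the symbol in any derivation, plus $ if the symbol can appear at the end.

We compute FOLLOW(B) using the standard algorithm.
FOLLOW(S) starts with {$}.
FIRST(B) = {w, y}
FIRST(S) = {w, y}
FOLLOW(B) = {$}
FOLLOW(S) = {$}
Therefore, FOLLOW(B) = {$}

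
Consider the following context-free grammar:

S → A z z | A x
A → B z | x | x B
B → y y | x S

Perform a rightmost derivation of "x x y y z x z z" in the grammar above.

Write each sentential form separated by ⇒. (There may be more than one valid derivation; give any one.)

S ⇒ A z z ⇒ x B z z ⇒ x x S z z ⇒ x x A x z z ⇒ x x B z x z z ⇒ x x y y z x z z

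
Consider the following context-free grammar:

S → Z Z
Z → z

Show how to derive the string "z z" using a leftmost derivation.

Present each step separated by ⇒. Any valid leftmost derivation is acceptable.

S ⇒ Z Z ⇒ z Z ⇒ z z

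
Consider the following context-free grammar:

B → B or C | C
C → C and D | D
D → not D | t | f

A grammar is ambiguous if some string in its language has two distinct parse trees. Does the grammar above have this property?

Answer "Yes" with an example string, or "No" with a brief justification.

No - the grammar is unambiguous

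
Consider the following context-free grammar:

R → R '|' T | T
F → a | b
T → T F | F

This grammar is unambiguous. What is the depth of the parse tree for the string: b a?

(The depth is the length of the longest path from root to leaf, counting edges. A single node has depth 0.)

4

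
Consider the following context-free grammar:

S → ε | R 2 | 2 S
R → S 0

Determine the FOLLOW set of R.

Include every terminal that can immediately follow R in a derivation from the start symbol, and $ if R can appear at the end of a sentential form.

We compute FOLLOW(R) using the standard algorithm.
FOLLOW(S) starts with {$}.
FIRST(R) = {0, 2}
FIRST(S) = {0, 2, ε}
FOLLOW(R) = {2}
FOLLOW(S) = {$, 0}
Therefore, FOLLOW(R) = {2}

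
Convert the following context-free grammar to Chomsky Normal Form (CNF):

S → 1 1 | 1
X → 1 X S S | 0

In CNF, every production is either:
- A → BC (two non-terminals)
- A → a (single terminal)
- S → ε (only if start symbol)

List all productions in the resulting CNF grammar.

T1 → 1; S → 1; X → 0; S → T1 T1; X → T1 X0; X0 → X X1; X1 → S S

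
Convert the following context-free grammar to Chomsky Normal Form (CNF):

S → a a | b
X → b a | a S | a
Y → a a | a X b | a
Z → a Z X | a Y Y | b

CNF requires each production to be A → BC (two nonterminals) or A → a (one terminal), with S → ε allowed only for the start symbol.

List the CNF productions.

TA → a; S → b; TB → b; X → a; Y → a; Z → b; S → TA TA; X → TB TA; X → TA S; Y → TA TA; Y → TA X0; X0 → X TB; Z → TA X1; X1 → Z X; Z → TA X2; X2 → Y Y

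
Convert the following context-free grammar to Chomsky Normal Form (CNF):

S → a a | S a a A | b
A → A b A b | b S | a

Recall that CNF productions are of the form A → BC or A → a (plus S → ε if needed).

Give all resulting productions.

TA → a; S → b; TB → b; A → a; S → TA TA; S → S X0; X0 → TA X1; X1 → TA A; A → A X2; X2 → TB X3; X3 → A TB; A → TB S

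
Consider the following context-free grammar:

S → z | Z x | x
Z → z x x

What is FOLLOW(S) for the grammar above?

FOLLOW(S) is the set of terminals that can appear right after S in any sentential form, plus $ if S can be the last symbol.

We compute FOLLOW(S) using the standard algorithm.
FOLLOW(S) starts with {$}.
FIRST(S) = {x, z}
FIRST(Z) = {z}
FOLLOW(S) = {$}
FOLLOW(Z) = {x}
Therefore, FOLLOW(S) = {$}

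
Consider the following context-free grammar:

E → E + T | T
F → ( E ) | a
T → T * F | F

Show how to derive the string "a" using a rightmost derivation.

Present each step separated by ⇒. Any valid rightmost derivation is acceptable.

E ⇒ T ⇒ F ⇒ a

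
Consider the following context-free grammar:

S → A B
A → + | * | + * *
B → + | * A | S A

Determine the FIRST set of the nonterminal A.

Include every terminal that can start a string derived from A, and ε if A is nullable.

We compute FIRST(A) using the standard algorithm.
FIRST(A) = {*, +}
FIRST(B) = {*, +}
FIRST(S) = {*, +}
Therefore, FIRST(A) = {*, +}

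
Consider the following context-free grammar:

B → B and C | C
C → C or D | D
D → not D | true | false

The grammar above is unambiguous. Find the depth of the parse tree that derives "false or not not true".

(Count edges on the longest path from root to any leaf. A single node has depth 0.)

5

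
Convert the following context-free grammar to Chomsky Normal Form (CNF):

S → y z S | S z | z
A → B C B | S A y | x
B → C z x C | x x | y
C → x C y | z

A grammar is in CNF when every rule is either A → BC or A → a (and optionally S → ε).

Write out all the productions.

TY → y; TZ → z; S → z; A → x; TX → x; B → y; C → z; S → TY X0; X0 → TZ S; S → S TZ; A → B X1; X1 → C B; A → S X2; X2 → A TY; B → C X3; X3 → TZ X4; X4 → TX C; B → TX TX; C → TX X5; X5 → C TY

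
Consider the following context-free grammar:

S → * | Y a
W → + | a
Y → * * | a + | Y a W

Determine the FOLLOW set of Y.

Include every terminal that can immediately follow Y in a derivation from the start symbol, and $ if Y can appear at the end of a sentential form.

We compute FOLLOW(Y) using the standard algorithm.
FOLLOW(S) starts with {$}.
FIRST(S) = {*, a}
FIRST(W) = {+, a}
FIRST(Y) = {*, a}
FOLLOW(S) = {$}
FOLLOW(W) = {a}
FOLLOW(Y) = {a}
Therefore, FOLLOW(Y) = {a}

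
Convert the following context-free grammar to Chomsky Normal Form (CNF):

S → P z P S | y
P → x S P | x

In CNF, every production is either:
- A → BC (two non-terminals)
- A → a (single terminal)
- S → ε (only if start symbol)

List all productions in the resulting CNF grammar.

TZ → z; S → y; TX → x; P → x; S → P X0; X0 → TZ X1; X1 → P S; P → TX X2; X2 → S P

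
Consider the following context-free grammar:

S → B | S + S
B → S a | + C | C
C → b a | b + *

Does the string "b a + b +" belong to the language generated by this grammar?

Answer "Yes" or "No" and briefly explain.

No - no valid derivation exists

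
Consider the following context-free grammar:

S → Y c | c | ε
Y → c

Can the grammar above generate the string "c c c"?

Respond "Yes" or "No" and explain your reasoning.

No - no valid derivation exists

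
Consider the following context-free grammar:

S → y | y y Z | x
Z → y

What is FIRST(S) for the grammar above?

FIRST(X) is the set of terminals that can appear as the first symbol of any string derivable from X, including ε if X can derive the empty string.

We compute FIRST(S) using the standard algorithm.
FIRST(S) = {x, y}
FIRST(Z) = {y}
Therefore, FIRST(S) = {x, y}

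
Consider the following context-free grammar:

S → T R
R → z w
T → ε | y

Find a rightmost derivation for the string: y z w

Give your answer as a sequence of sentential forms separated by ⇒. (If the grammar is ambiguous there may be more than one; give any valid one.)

S ⇒ T R ⇒ T z w ⇒ y z w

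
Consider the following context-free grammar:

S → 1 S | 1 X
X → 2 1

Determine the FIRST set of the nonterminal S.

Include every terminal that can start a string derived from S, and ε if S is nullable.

We compute FIRST(S) using the standard algorithm.
FIRST(S) = {1}
FIRST(X) = {2}
Therefore, FIRST(S) = {1}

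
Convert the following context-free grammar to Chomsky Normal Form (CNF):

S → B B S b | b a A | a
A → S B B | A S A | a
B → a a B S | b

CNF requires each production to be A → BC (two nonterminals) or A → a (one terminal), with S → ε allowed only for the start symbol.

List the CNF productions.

TB → b; TA → a; S → a; A → a; B → b; S → B X0; X0 → B X1; X1 → S TB; S → TB X2; X2 → TA A; A → S X3; X3 → B B; A → A X4; X4 → S A; B → TA X5; X5 → TA X6; X6 → B S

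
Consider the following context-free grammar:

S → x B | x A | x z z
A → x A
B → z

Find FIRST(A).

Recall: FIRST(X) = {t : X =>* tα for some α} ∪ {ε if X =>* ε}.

We compute FIRST(A) using the standard algorithm.
FIRST(A) = {x}
FIRST(B) = {z}
FIRST(S) = {x}
Therefore, FIRST(A) = {x}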